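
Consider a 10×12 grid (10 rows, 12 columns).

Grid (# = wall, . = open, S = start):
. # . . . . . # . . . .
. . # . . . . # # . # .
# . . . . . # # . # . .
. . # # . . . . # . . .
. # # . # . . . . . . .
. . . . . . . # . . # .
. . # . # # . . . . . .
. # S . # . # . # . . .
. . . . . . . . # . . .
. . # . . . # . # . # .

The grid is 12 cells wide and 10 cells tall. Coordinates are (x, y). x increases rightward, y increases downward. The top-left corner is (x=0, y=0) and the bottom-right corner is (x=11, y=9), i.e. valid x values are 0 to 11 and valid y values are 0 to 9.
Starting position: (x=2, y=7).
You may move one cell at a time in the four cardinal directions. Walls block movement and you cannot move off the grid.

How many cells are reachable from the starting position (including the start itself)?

BFS flood-fill from (x=2, y=7):
  Distance 0: (x=2, y=7)
  Distance 1: (x=3, y=7), (x=2, y=8)
  Distance 2: (x=3, y=6), (x=1, y=8), (x=3, y=8)
  Distance 3: (x=3, y=5), (x=0, y=8), (x=4, y=8), (x=1, y=9), (x=3, y=9)
  Distance 4: (x=3, y=4), (x=2, y=5), (x=4, y=5), (x=0, y=7), (x=5, y=8), (x=0, y=9), (x=4, y=9)
  Distance 5: (x=1, y=5), (x=5, y=5), (x=0, y=6), (x=5, y=7), (x=6, y=8), (x=5, y=9)
  Distance 6: (x=5, y=4), (x=0, y=5), (x=6, y=5), (x=1, y=6), (x=7, y=8)
  Distance 7: (x=5, y=3), (x=0, y=4), (x=6, y=4), (x=6, y=6), (x=7, y=7), (x=7, y=9)
  Distance 8: (x=5, y=2), (x=0, y=3), (x=4, y=3), (x=6, y=3), (x=7, y=4), (x=7, y=6)
  Distance 9: (x=5, y=1), (x=4, y=2), (x=1, y=3), (x=7, y=3), (x=8, y=4), (x=8, y=6)
  Distance 10: (x=5, y=0), (x=4, y=1), (x=6, y=1), (x=1, y=2), (x=3, y=2), (x=9, y=4), (x=8, y=5), (x=9, y=6)
  Distance 11: (x=4, y=0), (x=6, y=0), (x=1, y=1), (x=3, y=1), (x=2, y=2), (x=9, y=3), (x=10, y=4), (x=9, y=5), (x=10, y=6), (x=9, y=7)
  Distance 12: (x=3, y=0), (x=0, y=1), (x=10, y=3), (x=11, y=4), (x=11, y=6), (x=10, y=7), (x=9, y=8)
  Distance 13: (x=0, y=0), (x=2, y=0), (x=10, y=2), (x=11, y=3), (x=11, y=5), (x=11, y=7), (x=10, y=8), (x=9, y=9)
  Distance 14: (x=11, y=2), (x=11, y=8)
  Distance 15: (x=11, y=1), (x=11, y=9)
  Distance 16: (x=11, y=0)
  Distance 17: (x=10, y=0)
  Distance 18: (x=9, y=0)
  Distance 19: (x=8, y=0), (x=9, y=1)
Total reachable: 89 (grid has 90 open cells total)

Answer: Reachable cells: 89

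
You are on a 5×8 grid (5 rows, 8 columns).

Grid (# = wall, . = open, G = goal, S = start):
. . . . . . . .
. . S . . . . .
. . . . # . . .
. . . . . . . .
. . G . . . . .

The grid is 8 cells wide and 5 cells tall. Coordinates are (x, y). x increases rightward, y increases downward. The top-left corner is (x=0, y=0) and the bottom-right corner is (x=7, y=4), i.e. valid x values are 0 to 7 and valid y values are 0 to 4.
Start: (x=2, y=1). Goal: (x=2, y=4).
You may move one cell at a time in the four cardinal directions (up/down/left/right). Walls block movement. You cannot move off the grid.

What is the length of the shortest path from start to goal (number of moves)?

BFS from (x=2, y=1) until reaching (x=2, y=4):
  Distance 0: (x=2, y=1)
  Distance 1: (x=2, y=0), (x=1, y=1), (x=3, y=1), (x=2, y=2)
  Distance 2: (x=1, y=0), (x=3, y=0), (x=0, y=1), (x=4, y=1), (x=1, y=2), (x=3, y=2), (x=2, y=3)
  Distance 3: (x=0, y=0), (x=4, y=0), (x=5, y=1), (x=0, y=2), (x=1, y=3), (x=3, y=3), (x=2, y=4)  <- goal reached here
One shortest path (3 moves): (x=2, y=1) -> (x=2, y=2) -> (x=2, y=3) -> (x=2, y=4)

Answer: Shortest path length: 3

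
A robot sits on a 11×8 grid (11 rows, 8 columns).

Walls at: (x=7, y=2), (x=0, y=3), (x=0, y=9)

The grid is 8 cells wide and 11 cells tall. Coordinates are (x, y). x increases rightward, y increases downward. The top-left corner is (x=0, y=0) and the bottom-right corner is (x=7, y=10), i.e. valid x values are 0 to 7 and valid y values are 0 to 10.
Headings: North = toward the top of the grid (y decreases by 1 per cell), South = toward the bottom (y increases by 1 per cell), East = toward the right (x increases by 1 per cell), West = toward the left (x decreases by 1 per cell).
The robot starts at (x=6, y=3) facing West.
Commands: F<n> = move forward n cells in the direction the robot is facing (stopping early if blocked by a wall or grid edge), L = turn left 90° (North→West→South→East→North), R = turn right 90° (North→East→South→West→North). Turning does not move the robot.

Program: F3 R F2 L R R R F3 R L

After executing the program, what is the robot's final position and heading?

Answer: Final position: (x=3, y=4), facing South

Derivation:
Start: (x=6, y=3), facing West
  F3: move forward 3, now at (x=3, y=3)
  R: turn right, now facing North
  F2: move forward 2, now at (x=3, y=1)
  L: turn left, now facing West
  R: turn right, now facing North
  R: turn right, now facing East
  R: turn right, now facing South
  F3: move forward 3, now at (x=3, y=4)
  R: turn right, now facing West
  L: turn left, now facing South
Final: (x=3, y=4), facing South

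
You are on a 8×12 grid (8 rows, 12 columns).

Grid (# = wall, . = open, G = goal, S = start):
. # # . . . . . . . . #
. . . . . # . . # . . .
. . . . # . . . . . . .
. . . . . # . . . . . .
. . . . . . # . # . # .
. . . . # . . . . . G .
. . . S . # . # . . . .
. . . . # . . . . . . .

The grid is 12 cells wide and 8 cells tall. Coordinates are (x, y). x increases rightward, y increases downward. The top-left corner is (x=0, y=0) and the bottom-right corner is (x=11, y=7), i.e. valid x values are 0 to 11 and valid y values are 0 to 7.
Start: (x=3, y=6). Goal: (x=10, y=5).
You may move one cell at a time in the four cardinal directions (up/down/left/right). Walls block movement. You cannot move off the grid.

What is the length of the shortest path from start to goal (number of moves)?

Answer: Shortest path length: 10

Derivation:
BFS from (x=3, y=6) until reaching (x=10, y=5):
  Distance 0: (x=3, y=6)
  Distance 1: (x=3, y=5), (x=2, y=6), (x=4, y=6), (x=3, y=7)
  Distance 2: (x=3, y=4), (x=2, y=5), (x=1, y=6), (x=2, y=7)
  Distance 3: (x=3, y=3), (x=2, y=4), (x=4, y=4), (x=1, y=5), (x=0, y=6), (x=1, y=7)
  Distance 4: (x=3, y=2), (x=2, y=3), (x=4, y=3), (x=1, y=4), (x=5, y=4), (x=0, y=5), (x=0, y=7)
  Distance 5: (x=3, y=1), (x=2, y=2), (x=1, y=3), (x=0, y=4), (x=5, y=5)
  Distance 6: (x=3, y=0), (x=2, y=1), (x=4, y=1), (x=1, y=2), (x=0, y=3), (x=6, y=5)
  Distance 7: (x=4, y=0), (x=1, y=1), (x=0, y=2), (x=7, y=5), (x=6, y=6)
  Distance 8: (x=5, y=0), (x=0, y=1), (x=7, y=4), (x=8, y=5), (x=6, y=7)
  Distance 9: (x=0, y=0), (x=6, y=0), (x=7, y=3), (x=9, y=5), (x=8, y=6), (x=5, y=7), (x=7, y=7)
  Distance 10: (x=7, y=0), (x=6, y=1), (x=7, y=2), (x=6, y=3), (x=8, y=3), (x=9, y=4), (x=10, y=5), (x=9, y=6), (x=8, y=7)  <- goal reached here
One shortest path (10 moves): (x=3, y=6) -> (x=3, y=5) -> (x=3, y=4) -> (x=4, y=4) -> (x=5, y=4) -> (x=5, y=5) -> (x=6, y=5) -> (x=7, y=5) -> (x=8, y=5) -> (x=9, y=5) -> (x=10, y=5)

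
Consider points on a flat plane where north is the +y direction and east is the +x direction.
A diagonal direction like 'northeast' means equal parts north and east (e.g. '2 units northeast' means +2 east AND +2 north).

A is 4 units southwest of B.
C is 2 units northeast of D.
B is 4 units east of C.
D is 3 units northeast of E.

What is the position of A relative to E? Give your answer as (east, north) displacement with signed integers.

Place E at the origin (east=0, north=0).
  D is 3 units northeast of E: delta (east=+3, north=+3); D at (east=3, north=3).
  C is 2 units northeast of D: delta (east=+2, north=+2); C at (east=5, north=5).
  B is 4 units east of C: delta (east=+4, north=+0); B at (east=9, north=5).
  A is 4 units southwest of B: delta (east=-4, north=-4); A at (east=5, north=1).
Therefore A relative to E: (east=5, north=1).

Answer: A is at (east=5, north=1) relative to E.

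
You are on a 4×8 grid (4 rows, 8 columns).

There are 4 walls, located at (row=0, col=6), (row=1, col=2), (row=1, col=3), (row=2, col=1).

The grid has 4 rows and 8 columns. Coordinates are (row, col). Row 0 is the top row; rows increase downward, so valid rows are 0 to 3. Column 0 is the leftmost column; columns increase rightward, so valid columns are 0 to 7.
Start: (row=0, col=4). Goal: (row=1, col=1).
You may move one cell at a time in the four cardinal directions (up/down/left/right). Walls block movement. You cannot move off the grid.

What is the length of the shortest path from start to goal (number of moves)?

BFS from (row=0, col=4) until reaching (row=1, col=1):
  Distance 0: (row=0, col=4)
  Distance 1: (row=0, col=3), (row=0, col=5), (row=1, col=4)
  Distance 2: (row=0, col=2), (row=1, col=5), (row=2, col=4)
  Distance 3: (row=0, col=1), (row=1, col=6), (row=2, col=3), (row=2, col=5), (row=3, col=4)
  Distance 4: (row=0, col=0), (row=1, col=1), (row=1, col=7), (row=2, col=2), (row=2, col=6), (row=3, col=3), (row=3, col=5)  <- goal reached here
One shortest path (4 moves): (row=0, col=4) -> (row=0, col=3) -> (row=0, col=2) -> (row=0, col=1) -> (row=1, col=1)

Answer: Shortest path length: 4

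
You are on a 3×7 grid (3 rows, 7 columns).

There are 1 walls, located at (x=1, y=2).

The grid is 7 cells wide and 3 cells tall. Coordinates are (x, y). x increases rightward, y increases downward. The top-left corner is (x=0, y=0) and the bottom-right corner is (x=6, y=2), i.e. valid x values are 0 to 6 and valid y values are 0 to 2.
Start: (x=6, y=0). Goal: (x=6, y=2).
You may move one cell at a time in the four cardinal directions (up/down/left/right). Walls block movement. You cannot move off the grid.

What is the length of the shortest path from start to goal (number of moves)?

Answer: Shortest path length: 2

Derivation:
BFS from (x=6, y=0) until reaching (x=6, y=2):
  Distance 0: (x=6, y=0)
  Distance 1: (x=5, y=0), (x=6, y=1)
  Distance 2: (x=4, y=0), (x=5, y=1), (x=6, y=2)  <- goal reached here
One shortest path (2 moves): (x=6, y=0) -> (x=6, y=1) -> (x=6, y=2)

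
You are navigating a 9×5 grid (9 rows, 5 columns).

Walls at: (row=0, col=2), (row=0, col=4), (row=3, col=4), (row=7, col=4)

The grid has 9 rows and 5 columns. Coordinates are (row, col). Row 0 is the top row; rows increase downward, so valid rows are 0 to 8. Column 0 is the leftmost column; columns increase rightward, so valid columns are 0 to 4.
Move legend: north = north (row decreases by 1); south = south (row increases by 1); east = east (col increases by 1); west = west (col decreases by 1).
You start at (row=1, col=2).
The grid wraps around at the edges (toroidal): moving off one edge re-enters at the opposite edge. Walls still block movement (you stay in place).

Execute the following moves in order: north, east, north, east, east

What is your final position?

Start: (row=1, col=2)
  north (north): blocked, stay at (row=1, col=2)
  east (east): (row=1, col=2) -> (row=1, col=3)
  north (north): (row=1, col=3) -> (row=0, col=3)
  east (east): blocked, stay at (row=0, col=3)
  east (east): blocked, stay at (row=0, col=3)
Final: (row=0, col=3)

Answer: Final position: (row=0, col=3)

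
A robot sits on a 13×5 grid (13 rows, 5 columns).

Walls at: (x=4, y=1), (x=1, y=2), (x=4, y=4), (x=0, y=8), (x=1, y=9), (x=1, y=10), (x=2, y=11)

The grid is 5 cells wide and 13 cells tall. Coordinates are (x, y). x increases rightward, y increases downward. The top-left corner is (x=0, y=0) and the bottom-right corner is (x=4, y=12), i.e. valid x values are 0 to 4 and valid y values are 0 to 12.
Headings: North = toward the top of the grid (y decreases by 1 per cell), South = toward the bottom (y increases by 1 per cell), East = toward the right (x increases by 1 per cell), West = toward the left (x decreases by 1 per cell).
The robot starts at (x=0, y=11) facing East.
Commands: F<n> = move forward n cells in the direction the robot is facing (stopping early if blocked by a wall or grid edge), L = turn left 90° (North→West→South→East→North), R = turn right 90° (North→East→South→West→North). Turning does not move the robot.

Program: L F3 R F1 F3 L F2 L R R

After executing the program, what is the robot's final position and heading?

Start: (x=0, y=11), facing East
  L: turn left, now facing North
  F3: move forward 2/3 (blocked), now at (x=0, y=9)
  R: turn right, now facing East
  F1: move forward 0/1 (blocked), now at (x=0, y=9)
  F3: move forward 0/3 (blocked), now at (x=0, y=9)
  L: turn left, now facing North
  F2: move forward 0/2 (blocked), now at (x=0, y=9)
  L: turn left, now facing West
  R: turn right, now facing North
  R: turn right, now facing East
Final: (x=0, y=9), facing East

Answer: Final position: (x=0, y=9), facing East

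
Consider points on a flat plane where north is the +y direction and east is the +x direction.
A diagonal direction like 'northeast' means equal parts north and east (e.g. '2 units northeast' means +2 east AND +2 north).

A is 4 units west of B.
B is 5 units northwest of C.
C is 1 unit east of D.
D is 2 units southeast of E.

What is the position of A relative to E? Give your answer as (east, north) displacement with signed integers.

Place E at the origin (east=0, north=0).
  D is 2 units southeast of E: delta (east=+2, north=-2); D at (east=2, north=-2).
  C is 1 unit east of D: delta (east=+1, north=+0); C at (east=3, north=-2).
  B is 5 units northwest of C: delta (east=-5, north=+5); B at (east=-2, north=3).
  A is 4 units west of B: delta (east=-4, north=+0); A at (east=-6, north=3).
Therefore A relative to E: (east=-6, north=3).

Answer: A is at (east=-6, north=3) relative to E.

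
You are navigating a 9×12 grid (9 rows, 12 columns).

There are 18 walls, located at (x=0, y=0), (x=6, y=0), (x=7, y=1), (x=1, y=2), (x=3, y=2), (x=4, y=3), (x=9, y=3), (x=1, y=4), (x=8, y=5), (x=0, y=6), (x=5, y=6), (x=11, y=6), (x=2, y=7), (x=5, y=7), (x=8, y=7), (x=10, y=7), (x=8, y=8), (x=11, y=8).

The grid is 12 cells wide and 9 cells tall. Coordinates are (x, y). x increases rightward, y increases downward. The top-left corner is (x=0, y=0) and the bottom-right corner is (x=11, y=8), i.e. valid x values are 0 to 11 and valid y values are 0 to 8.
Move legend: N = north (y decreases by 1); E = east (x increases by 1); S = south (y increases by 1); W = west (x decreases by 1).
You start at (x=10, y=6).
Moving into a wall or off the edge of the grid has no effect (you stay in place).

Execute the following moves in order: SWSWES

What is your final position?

Answer: Final position: (x=9, y=8)

Derivation:
Start: (x=10, y=6)
  S (south): blocked, stay at (x=10, y=6)
  W (west): (x=10, y=6) -> (x=9, y=6)
  S (south): (x=9, y=6) -> (x=9, y=7)
  W (west): blocked, stay at (x=9, y=7)
  E (east): blocked, stay at (x=9, y=7)
  S (south): (x=9, y=7) -> (x=9, y=8)
Final: (x=9, y=8)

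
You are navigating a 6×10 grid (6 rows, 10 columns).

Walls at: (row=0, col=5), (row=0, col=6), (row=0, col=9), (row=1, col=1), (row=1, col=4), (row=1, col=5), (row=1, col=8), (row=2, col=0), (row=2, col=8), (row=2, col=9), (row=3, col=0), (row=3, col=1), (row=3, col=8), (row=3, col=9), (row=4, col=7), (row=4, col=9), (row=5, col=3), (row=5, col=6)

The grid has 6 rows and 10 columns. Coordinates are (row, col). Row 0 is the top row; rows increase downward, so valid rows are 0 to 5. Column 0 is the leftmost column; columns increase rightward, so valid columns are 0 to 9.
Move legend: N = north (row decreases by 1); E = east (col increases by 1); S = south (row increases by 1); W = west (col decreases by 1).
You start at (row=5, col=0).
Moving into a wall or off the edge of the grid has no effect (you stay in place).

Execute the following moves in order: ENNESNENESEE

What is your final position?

Start: (row=5, col=0)
  E (east): (row=5, col=0) -> (row=5, col=1)
  N (north): (row=5, col=1) -> (row=4, col=1)
  N (north): blocked, stay at (row=4, col=1)
  E (east): (row=4, col=1) -> (row=4, col=2)
  S (south): (row=4, col=2) -> (row=5, col=2)
  N (north): (row=5, col=2) -> (row=4, col=2)
  E (east): (row=4, col=2) -> (row=4, col=3)
  N (north): (row=4, col=3) -> (row=3, col=3)
  E (east): (row=3, col=3) -> (row=3, col=4)
  S (south): (row=3, col=4) -> (row=4, col=4)
  E (east): (row=4, col=4) -> (row=4, col=5)
  E (east): (row=4, col=5) -> (row=4, col=6)
Final: (row=4, col=6)

Answer: Final position: (row=4, col=6)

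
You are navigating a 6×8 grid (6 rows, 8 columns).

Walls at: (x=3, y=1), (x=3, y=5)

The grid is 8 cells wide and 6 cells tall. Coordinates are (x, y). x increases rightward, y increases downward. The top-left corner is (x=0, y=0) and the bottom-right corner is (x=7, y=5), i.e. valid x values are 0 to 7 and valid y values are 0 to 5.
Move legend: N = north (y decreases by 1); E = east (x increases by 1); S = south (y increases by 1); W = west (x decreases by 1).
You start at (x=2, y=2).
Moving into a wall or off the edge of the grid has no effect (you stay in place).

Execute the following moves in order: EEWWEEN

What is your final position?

Start: (x=2, y=2)
  E (east): (x=2, y=2) -> (x=3, y=2)
  E (east): (x=3, y=2) -> (x=4, y=2)
  W (west): (x=4, y=2) -> (x=3, y=2)
  W (west): (x=3, y=2) -> (x=2, y=2)
  E (east): (x=2, y=2) -> (x=3, y=2)
  E (east): (x=3, y=2) -> (x=4, y=2)
  N (north): (x=4, y=2) -> (x=4, y=1)
Final: (x=4, y=1)

Answer: Final position: (x=4, y=1)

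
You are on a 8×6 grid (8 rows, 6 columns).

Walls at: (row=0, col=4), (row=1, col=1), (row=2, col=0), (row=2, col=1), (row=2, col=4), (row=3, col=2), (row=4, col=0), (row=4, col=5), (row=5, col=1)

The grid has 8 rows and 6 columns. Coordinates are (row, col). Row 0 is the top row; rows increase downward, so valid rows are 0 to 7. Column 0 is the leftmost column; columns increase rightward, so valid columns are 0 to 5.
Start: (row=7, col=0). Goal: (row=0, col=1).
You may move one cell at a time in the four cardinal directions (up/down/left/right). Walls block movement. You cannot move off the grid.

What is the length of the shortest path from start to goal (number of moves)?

Answer: Shortest path length: 12

Derivation:
BFS from (row=7, col=0) until reaching (row=0, col=1):
  Distance 0: (row=7, col=0)
  Distance 1: (row=6, col=0), (row=7, col=1)
  Distance 2: (row=5, col=0), (row=6, col=1), (row=7, col=2)
  Distance 3: (row=6, col=2), (row=7, col=3)
  Distance 4: (row=5, col=2), (row=6, col=3), (row=7, col=4)
  Distance 5: (row=4, col=2), (row=5, col=3), (row=6, col=4), (row=7, col=5)
  Distance 6: (row=4, col=1), (row=4, col=3), (row=5, col=4), (row=6, col=5)
  Distance 7: (row=3, col=1), (row=3, col=3), (row=4, col=4), (row=5, col=5)
  Distance 8: (row=2, col=3), (row=3, col=0), (row=3, col=4)
  Distance 9: (row=1, col=3), (row=2, col=2), (row=3, col=5)
  Distance 10: (row=0, col=3), (row=1, col=2), (row=1, col=4), (row=2, col=5)
  Distance 11: (row=0, col=2), (row=1, col=5)
  Distance 12: (row=0, col=1), (row=0, col=5)  <- goal reached here
One shortest path (12 moves): (row=7, col=0) -> (row=7, col=1) -> (row=7, col=2) -> (row=7, col=3) -> (row=6, col=3) -> (row=5, col=3) -> (row=4, col=3) -> (row=3, col=3) -> (row=2, col=3) -> (row=2, col=2) -> (row=1, col=2) -> (row=0, col=2) -> (row=0, col=1)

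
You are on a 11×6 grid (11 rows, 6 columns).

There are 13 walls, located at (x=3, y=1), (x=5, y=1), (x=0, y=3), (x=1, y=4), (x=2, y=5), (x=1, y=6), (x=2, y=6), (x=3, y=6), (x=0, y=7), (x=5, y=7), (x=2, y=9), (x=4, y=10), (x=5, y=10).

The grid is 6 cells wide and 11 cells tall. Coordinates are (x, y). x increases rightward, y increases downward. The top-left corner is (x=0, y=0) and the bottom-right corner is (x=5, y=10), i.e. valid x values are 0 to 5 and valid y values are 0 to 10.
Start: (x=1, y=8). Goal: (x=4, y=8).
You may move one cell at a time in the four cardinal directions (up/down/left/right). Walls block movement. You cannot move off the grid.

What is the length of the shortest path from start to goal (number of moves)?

Answer: Shortest path length: 3

Derivation:
BFS from (x=1, y=8) until reaching (x=4, y=8):
  Distance 0: (x=1, y=8)
  Distance 1: (x=1, y=7), (x=0, y=8), (x=2, y=8), (x=1, y=9)
  Distance 2: (x=2, y=7), (x=3, y=8), (x=0, y=9), (x=1, y=10)
  Distance 3: (x=3, y=7), (x=4, y=8), (x=3, y=9), (x=0, y=10), (x=2, y=10)  <- goal reached here
One shortest path (3 moves): (x=1, y=8) -> (x=2, y=8) -> (x=3, y=8) -> (x=4, y=8)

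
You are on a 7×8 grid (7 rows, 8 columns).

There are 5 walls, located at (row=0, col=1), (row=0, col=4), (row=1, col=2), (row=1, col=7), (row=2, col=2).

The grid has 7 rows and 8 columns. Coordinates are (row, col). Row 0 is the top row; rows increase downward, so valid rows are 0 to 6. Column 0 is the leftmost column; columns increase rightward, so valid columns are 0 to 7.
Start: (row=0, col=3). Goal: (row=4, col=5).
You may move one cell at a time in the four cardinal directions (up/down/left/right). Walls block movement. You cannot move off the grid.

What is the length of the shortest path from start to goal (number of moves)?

BFS from (row=0, col=3) until reaching (row=4, col=5):
  Distance 0: (row=0, col=3)
  Distance 1: (row=0, col=2), (row=1, col=3)
  Distance 2: (row=1, col=4), (row=2, col=3)
  Distance 3: (row=1, col=5), (row=2, col=4), (row=3, col=3)
  Distance 4: (row=0, col=5), (row=1, col=6), (row=2, col=5), (row=3, col=2), (row=3, col=4), (row=4, col=3)
  Distance 5: (row=0, col=6), (row=2, col=6), (row=3, col=1), (row=3, col=5), (row=4, col=2), (row=4, col=4), (row=5, col=3)
  Distance 6: (row=0, col=7), (row=2, col=1), (row=2, col=7), (row=3, col=0), (row=3, col=6), (row=4, col=1), (row=4, col=5), (row=5, col=2), (row=5, col=4), (row=6, col=3)  <- goal reached here
One shortest path (6 moves): (row=0, col=3) -> (row=1, col=3) -> (row=1, col=4) -> (row=1, col=5) -> (row=2, col=5) -> (row=3, col=5) -> (row=4, col=5)

Answer: Shortest path length: 6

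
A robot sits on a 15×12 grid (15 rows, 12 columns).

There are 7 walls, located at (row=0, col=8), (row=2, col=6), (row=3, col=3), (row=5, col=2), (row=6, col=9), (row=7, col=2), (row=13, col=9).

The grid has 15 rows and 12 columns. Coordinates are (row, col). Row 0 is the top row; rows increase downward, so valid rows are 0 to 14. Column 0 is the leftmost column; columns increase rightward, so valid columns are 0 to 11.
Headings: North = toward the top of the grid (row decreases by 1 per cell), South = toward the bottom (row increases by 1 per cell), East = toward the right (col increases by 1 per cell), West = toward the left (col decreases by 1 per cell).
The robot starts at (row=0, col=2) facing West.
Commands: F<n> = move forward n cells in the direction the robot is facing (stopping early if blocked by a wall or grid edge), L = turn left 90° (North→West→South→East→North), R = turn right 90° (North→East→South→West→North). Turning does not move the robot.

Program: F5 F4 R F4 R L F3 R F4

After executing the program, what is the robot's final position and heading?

Answer: Final position: (row=0, col=4), facing East

Derivation:
Start: (row=0, col=2), facing West
  F5: move forward 2/5 (blocked), now at (row=0, col=0)
  F4: move forward 0/4 (blocked), now at (row=0, col=0)
  R: turn right, now facing North
  F4: move forward 0/4 (blocked), now at (row=0, col=0)
  R: turn right, now facing East
  L: turn left, now facing North
  F3: move forward 0/3 (blocked), now at (row=0, col=0)
  R: turn right, now facing East
  F4: move forward 4, now at (row=0, col=4)
Final: (row=0, col=4), facing East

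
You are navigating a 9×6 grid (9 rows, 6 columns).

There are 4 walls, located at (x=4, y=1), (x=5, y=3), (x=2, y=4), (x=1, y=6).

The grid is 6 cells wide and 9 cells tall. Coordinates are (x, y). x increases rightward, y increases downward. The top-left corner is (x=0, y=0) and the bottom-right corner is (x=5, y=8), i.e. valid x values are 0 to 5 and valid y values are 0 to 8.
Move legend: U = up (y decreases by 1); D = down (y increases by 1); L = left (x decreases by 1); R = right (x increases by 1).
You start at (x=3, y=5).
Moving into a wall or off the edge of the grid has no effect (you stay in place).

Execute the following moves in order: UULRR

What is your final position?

Answer: Final position: (x=4, y=3)

Derivation:
Start: (x=3, y=5)
  U (up): (x=3, y=5) -> (x=3, y=4)
  U (up): (x=3, y=4) -> (x=3, y=3)
  L (left): (x=3, y=3) -> (x=2, y=3)
  R (right): (x=2, y=3) -> (x=3, y=3)
  R (right): (x=3, y=3) -> (x=4, y=3)
Final: (x=4, y=3)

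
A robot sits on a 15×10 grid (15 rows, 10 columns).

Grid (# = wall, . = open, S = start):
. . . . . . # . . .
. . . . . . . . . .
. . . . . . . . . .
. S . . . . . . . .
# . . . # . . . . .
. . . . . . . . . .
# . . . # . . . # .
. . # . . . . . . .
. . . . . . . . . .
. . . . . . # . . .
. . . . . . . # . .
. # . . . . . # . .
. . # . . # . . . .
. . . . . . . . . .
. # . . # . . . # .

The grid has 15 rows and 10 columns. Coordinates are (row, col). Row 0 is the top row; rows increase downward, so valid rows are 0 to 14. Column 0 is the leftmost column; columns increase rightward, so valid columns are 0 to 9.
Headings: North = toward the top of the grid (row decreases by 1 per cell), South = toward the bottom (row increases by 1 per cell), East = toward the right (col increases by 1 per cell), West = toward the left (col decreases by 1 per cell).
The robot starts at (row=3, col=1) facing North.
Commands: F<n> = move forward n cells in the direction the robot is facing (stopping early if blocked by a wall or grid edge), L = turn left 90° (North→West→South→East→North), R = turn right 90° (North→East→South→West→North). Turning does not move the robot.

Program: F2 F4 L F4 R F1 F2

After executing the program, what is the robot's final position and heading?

Answer: Final position: (row=0, col=0), facing North

Derivation:
Start: (row=3, col=1), facing North
  F2: move forward 2, now at (row=1, col=1)
  F4: move forward 1/4 (blocked), now at (row=0, col=1)
  L: turn left, now facing West
  F4: move forward 1/4 (blocked), now at (row=0, col=0)
  R: turn right, now facing North
  F1: move forward 0/1 (blocked), now at (row=0, col=0)
  F2: move forward 0/2 (blocked), now at (row=0, col=0)
Final: (row=0, col=0), facing North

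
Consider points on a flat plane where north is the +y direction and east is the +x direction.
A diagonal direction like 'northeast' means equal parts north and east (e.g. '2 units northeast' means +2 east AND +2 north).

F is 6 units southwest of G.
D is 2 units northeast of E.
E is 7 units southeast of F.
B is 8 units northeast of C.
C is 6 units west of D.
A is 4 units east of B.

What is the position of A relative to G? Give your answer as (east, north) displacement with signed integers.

Place G at the origin (east=0, north=0).
  F is 6 units southwest of G: delta (east=-6, north=-6); F at (east=-6, north=-6).
  E is 7 units southeast of F: delta (east=+7, north=-7); E at (east=1, north=-13).
  D is 2 units northeast of E: delta (east=+2, north=+2); D at (east=3, north=-11).
  C is 6 units west of D: delta (east=-6, north=+0); C at (east=-3, north=-11).
  B is 8 units northeast of C: delta (east=+8, north=+8); B at (east=5, north=-3).
  A is 4 units east of B: delta (east=+4, north=+0); A at (east=9, north=-3).
Therefore A relative to G: (east=9, north=-3).

Answer: A is at (east=9, north=-3) relative to G.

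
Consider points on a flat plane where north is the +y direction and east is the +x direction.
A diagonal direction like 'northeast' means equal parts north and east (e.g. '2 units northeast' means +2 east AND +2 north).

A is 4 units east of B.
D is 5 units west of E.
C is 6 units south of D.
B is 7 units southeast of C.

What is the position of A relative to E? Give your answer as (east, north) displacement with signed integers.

Place E at the origin (east=0, north=0).
  D is 5 units west of E: delta (east=-5, north=+0); D at (east=-5, north=0).
  C is 6 units south of D: delta (east=+0, north=-6); C at (east=-5, north=-6).
  B is 7 units southeast of C: delta (east=+7, north=-7); B at (east=2, north=-13).
  A is 4 units east of B: delta (east=+4, north=+0); A at (east=6, north=-13).
Therefore A relative to E: (east=6, north=-13).

Answer: A is at (east=6, north=-13) relative to E.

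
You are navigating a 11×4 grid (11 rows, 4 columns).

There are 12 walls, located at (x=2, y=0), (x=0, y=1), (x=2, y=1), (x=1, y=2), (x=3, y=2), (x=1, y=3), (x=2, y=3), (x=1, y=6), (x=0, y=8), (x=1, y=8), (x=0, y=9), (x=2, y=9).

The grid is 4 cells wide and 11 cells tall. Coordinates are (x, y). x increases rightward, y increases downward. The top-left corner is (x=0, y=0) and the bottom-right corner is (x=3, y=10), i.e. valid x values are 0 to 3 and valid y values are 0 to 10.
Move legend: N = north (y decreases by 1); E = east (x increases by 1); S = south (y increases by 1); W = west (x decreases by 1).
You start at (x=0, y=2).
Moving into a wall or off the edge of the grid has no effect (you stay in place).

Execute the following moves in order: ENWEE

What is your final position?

Answer: Final position: (x=0, y=2)

Derivation:
Start: (x=0, y=2)
  E (east): blocked, stay at (x=0, y=2)
  N (north): blocked, stay at (x=0, y=2)
  W (west): blocked, stay at (x=0, y=2)
  E (east): blocked, stay at (x=0, y=2)
  E (east): blocked, stay at (x=0, y=2)
Final: (x=0, y=2)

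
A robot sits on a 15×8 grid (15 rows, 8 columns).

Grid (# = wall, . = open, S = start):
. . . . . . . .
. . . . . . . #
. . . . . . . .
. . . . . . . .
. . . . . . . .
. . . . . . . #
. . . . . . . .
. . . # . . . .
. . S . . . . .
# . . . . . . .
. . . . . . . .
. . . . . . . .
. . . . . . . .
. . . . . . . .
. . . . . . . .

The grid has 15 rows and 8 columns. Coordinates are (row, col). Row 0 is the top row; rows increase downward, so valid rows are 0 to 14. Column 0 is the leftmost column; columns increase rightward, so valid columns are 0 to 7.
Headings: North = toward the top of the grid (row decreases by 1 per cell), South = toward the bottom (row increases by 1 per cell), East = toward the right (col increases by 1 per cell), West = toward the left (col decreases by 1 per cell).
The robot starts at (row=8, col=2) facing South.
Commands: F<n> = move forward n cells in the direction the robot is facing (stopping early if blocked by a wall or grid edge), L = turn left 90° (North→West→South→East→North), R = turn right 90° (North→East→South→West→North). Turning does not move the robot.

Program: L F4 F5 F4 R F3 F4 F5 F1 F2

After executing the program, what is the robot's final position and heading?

Start: (row=8, col=2), facing South
  L: turn left, now facing East
  F4: move forward 4, now at (row=8, col=6)
  F5: move forward 1/5 (blocked), now at (row=8, col=7)
  F4: move forward 0/4 (blocked), now at (row=8, col=7)
  R: turn right, now facing South
  F3: move forward 3, now at (row=11, col=7)
  F4: move forward 3/4 (blocked), now at (row=14, col=7)
  F5: move forward 0/5 (blocked), now at (row=14, col=7)
  F1: move forward 0/1 (blocked), now at (row=14, col=7)
  F2: move forward 0/2 (blocked), now at (row=14, col=7)
Final: (row=14, col=7), facing South

Answer: Final position: (row=14, col=7), facing South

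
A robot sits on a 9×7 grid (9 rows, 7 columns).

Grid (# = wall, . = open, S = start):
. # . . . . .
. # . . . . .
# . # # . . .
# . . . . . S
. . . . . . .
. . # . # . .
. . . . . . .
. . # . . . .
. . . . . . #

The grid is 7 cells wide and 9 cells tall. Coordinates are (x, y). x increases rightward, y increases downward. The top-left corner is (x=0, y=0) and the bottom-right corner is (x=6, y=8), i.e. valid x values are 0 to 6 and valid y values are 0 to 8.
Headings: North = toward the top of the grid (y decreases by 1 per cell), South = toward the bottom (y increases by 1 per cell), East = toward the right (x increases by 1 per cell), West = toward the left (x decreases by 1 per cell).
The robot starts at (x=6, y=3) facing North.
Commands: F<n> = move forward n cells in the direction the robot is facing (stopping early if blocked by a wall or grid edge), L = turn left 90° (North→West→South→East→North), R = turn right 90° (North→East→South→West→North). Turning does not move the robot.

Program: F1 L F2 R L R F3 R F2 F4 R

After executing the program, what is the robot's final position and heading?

Start: (x=6, y=3), facing North
  F1: move forward 1, now at (x=6, y=2)
  L: turn left, now facing West
  F2: move forward 2, now at (x=4, y=2)
  R: turn right, now facing North
  L: turn left, now facing West
  R: turn right, now facing North
  F3: move forward 2/3 (blocked), now at (x=4, y=0)
  R: turn right, now facing East
  F2: move forward 2, now at (x=6, y=0)
  F4: move forward 0/4 (blocked), now at (x=6, y=0)
  R: turn right, now facing South
Final: (x=6, y=0), facing South

Answer: Final position: (x=6, y=0), facing South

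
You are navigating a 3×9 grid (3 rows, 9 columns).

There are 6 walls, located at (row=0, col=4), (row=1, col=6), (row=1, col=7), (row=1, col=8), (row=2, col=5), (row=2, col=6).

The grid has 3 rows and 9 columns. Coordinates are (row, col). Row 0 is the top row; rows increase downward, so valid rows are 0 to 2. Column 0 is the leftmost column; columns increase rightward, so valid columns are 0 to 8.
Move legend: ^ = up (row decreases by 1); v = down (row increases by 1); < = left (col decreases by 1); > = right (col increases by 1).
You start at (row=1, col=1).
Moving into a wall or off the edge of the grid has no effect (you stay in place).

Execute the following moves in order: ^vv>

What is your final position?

Start: (row=1, col=1)
  ^ (up): (row=1, col=1) -> (row=0, col=1)
  v (down): (row=0, col=1) -> (row=1, col=1)
  v (down): (row=1, col=1) -> (row=2, col=1)
  > (right): (row=2, col=1) -> (row=2, col=2)
Final: (row=2, col=2)

Answer: Final position: (row=2, col=2)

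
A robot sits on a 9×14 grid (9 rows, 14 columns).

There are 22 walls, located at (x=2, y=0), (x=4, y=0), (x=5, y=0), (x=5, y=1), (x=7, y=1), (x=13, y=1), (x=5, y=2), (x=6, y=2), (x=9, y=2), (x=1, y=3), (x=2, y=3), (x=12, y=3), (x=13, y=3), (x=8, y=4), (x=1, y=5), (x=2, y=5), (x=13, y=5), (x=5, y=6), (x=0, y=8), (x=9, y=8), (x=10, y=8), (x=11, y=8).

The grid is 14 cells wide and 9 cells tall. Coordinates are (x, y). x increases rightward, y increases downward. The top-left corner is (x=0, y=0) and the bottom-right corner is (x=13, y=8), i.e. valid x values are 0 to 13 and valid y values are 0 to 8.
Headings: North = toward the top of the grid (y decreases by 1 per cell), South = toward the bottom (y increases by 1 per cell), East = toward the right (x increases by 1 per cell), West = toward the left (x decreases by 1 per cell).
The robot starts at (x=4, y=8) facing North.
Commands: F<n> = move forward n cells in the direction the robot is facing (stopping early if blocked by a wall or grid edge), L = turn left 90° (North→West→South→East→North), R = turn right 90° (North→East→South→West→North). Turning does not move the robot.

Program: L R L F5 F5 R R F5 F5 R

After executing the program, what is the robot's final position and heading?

Answer: Final position: (x=8, y=8), facing South

Derivation:
Start: (x=4, y=8), facing North
  L: turn left, now facing West
  R: turn right, now facing North
  L: turn left, now facing West
  F5: move forward 3/5 (blocked), now at (x=1, y=8)
  F5: move forward 0/5 (blocked), now at (x=1, y=8)
  R: turn right, now facing North
  R: turn right, now facing East
  F5: move forward 5, now at (x=6, y=8)
  F5: move forward 2/5 (blocked), now at (x=8, y=8)
  R: turn right, now facing South
Final: (x=8, y=8), facing South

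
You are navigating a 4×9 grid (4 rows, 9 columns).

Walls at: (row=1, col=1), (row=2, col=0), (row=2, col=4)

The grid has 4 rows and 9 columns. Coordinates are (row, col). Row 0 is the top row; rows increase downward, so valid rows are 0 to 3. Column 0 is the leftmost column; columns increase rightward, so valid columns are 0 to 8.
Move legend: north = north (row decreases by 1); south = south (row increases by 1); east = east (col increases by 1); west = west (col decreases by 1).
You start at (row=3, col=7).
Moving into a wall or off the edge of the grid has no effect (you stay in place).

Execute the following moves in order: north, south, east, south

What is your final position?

Answer: Final position: (row=3, col=8)

Derivation:
Start: (row=3, col=7)
  north (north): (row=3, col=7) -> (row=2, col=7)
  south (south): (row=2, col=7) -> (row=3, col=7)
  east (east): (row=3, col=7) -> (row=3, col=8)
  south (south): blocked, stay at (row=3, col=8)
Final: (row=3, col=8)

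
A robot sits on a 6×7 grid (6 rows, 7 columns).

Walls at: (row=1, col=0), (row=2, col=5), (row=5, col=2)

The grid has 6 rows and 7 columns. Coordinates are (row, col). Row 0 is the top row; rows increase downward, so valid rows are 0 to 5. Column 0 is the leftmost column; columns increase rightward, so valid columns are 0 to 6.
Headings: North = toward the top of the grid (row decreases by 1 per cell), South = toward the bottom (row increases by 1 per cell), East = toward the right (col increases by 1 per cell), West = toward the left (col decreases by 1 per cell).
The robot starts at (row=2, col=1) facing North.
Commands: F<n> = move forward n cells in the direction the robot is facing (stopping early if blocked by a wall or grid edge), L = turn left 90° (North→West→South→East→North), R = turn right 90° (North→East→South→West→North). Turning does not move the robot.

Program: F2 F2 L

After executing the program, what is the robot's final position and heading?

Start: (row=2, col=1), facing North
  F2: move forward 2, now at (row=0, col=1)
  F2: move forward 0/2 (blocked), now at (row=0, col=1)
  L: turn left, now facing West
Final: (row=0, col=1), facing West

Answer: Final position: (row=0, col=1), facing West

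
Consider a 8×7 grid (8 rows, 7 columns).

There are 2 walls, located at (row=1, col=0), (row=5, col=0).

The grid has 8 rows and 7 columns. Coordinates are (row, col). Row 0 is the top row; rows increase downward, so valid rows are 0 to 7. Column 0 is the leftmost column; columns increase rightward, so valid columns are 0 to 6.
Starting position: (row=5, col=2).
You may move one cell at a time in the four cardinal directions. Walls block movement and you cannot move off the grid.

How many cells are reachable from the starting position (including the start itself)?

Answer: Reachable cells: 54

Derivation:
BFS flood-fill from (row=5, col=2):
  Distance 0: (row=5, col=2)
  Distance 1: (row=4, col=2), (row=5, col=1), (row=5, col=3), (row=6, col=2)
  Distance 2: (row=3, col=2), (row=4, col=1), (row=4, col=3), (row=5, col=4), (row=6, col=1), (row=6, col=3), (row=7, col=2)
  Distance 3: (row=2, col=2), (row=3, col=1), (row=3, col=3), (row=4, col=0), (row=4, col=4), (row=5, col=5), (row=6, col=0), (row=6, col=4), (row=7, col=1), (row=7, col=3)
  Distance 4: (row=1, col=2), (row=2, col=1), (row=2, col=3), (row=3, col=0), (row=3, col=4), (row=4, col=5), (row=5, col=6), (row=6, col=5), (row=7, col=0), (row=7, col=4)
  Distance 5: (row=0, col=2), (row=1, col=1), (row=1, col=3), (row=2, col=0), (row=2, col=4), (row=3, col=5), (row=4, col=6), (row=6, col=6), (row=7, col=5)
  Distance 6: (row=0, col=1), (row=0, col=3), (row=1, col=4), (row=2, col=5), (row=3, col=6), (row=7, col=6)
  Distance 7: (row=0, col=0), (row=0, col=4), (row=1, col=5), (row=2, col=6)
  Distance 8: (row=0, col=5), (row=1, col=6)
  Distance 9: (row=0, col=6)
Total reachable: 54 (grid has 54 open cells total)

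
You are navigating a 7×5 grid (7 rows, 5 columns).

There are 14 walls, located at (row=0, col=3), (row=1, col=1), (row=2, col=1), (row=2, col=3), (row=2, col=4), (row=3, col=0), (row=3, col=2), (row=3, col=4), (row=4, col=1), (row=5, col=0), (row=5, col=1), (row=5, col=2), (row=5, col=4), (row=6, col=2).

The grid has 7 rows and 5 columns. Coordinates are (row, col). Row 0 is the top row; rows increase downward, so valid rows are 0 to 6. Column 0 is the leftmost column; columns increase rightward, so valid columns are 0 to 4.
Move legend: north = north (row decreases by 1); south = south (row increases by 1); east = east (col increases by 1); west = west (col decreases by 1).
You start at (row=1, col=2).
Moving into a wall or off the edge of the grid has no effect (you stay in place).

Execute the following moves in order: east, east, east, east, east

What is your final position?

Start: (row=1, col=2)
  east (east): (row=1, col=2) -> (row=1, col=3)
  east (east): (row=1, col=3) -> (row=1, col=4)
  [×3]east (east): blocked, stay at (row=1, col=4)
Final: (row=1, col=4)

Answer: Final position: (row=1, col=4)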